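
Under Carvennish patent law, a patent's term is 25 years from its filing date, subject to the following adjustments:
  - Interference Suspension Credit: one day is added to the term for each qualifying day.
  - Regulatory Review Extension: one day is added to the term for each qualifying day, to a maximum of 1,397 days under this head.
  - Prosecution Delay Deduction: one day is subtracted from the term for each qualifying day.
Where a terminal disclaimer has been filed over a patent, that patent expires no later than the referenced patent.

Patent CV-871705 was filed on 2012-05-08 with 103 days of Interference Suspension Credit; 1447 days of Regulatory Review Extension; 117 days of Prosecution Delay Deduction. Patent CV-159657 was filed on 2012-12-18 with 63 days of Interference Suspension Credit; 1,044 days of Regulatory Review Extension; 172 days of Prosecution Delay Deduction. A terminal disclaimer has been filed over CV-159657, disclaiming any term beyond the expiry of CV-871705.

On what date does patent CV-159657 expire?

Natural term of CV-159657:
  Base: filing + 25 years → 18 December 2037.
  Interference Suspension Credit: +63 days → 19 February 2038.
  Regulatory Review Extension: 1044 days (within the 1397-day cap) → +1044 days → 29 December 2040.
  Prosecution Delay Deduction: −172 days → 10 July 2040.
Expiry of referenced patent CV-871705:
  Base: filing + 25 years → 8 May 2037.
  Interference Suspension Credit: +103 days → 19 August 2037.
  Regulatory Review Extension: 1447 days claimed exceeds the 1397-day cap, so +1397 days → 16 June 2041.
  Prosecution Delay Deduction: −117 days → 19 February 2041.
Terminal disclaimer: CV-159657 expires on the earlier of 10 July 2040 and 19 February 2041.

July 10, 2040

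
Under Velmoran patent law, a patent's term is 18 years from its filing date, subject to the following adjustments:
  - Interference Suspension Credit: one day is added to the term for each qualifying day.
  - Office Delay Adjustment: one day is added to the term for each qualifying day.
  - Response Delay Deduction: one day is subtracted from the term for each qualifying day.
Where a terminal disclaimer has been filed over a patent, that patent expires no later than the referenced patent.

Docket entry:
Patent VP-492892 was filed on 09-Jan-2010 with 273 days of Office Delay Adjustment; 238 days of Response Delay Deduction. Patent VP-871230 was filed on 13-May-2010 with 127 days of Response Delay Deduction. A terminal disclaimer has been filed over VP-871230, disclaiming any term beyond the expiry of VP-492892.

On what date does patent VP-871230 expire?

2028-01-07

Natural term of VP-871230:
  Base: filing + 18 years → 13 May 2028.
  Response Delay Deduction: −127 days → 7 January 2028.
Expiry of referenced patent VP-492892:
  Base: filing + 18 years → 9 January 2028.
  Office Delay Adjustment: +273 days → 8 October 2028.
  Response Delay Deduction: −238 days → 13 February 2028.
Terminal disclaimer: VP-871230 expires on the earlier of 7 January 2028 and 13 February 2028.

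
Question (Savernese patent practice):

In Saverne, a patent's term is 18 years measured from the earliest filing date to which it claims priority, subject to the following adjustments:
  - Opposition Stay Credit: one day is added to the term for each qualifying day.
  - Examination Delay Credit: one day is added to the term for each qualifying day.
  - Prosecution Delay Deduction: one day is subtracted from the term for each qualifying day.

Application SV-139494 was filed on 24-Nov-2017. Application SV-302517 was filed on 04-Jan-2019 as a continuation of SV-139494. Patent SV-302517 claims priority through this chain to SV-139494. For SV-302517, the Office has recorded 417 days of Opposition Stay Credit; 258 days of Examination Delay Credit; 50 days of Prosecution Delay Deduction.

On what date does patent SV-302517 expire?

August 10, 2037

Earliest priority filing: 24 November 2017.
Base term: 24 November 2017 + 18 years → 24 November 2035.
Opposition Stay Credit: +417 days → 14 January 2037.
Examination Delay Credit: +258 days → 29 September 2037.
Prosecution Delay Deduction: −50 days → 10 August 2037.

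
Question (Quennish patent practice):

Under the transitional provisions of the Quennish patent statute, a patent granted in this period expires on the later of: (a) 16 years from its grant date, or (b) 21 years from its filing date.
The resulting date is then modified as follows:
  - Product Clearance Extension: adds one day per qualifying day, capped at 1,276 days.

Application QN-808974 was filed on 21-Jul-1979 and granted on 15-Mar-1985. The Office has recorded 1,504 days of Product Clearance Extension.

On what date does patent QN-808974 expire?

(a) grant + 16 years → 15 March 2001.
(b) filing + 21 years → 21 July 2000.
Later of the two: 15 March 2001.
Product Clearance Extension: 1504 days claimed exceeds the 1276-day cap, so +1276 days → 11 September 2004.

September 11, 2004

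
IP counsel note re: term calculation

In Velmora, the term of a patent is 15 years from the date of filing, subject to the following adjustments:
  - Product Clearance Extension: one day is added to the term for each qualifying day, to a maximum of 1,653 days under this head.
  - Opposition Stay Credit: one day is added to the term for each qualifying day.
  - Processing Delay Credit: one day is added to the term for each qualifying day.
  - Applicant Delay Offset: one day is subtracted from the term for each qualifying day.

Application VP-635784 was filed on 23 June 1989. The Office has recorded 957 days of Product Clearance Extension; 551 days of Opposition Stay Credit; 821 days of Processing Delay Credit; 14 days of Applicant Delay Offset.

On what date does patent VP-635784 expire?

October 25, 2010

Base term: filing date + 15 years → 23 June 2004.
Product Clearance Extension: 957 days (within the 1653-day cap) → +957 days → 5 February 2007.
Opposition Stay Credit: +551 days → 9 August 2008.
Processing Delay Credit: +821 days → 8 November 2010.
Applicant Delay Offset: −14 days → 25 October 2010.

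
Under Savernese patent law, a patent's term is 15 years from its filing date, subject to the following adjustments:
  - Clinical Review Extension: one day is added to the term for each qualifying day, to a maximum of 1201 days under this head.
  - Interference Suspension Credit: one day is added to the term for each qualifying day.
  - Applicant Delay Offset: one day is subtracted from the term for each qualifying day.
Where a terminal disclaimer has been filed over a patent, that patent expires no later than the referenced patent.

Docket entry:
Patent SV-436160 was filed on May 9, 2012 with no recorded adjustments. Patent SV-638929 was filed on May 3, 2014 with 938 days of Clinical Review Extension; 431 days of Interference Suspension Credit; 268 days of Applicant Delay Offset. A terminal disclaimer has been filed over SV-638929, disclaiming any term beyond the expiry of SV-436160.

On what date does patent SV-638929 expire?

May 9, 2027

Natural term of SV-638929:
  Base: filing + 15 years → 3 May 2029.
  Clinical Review Extension: 938 days (within the 1201-day cap) → +938 days → 27 November 2031.
  Interference Suspension Credit: +431 days → 31 January 2033.
  Applicant Delay Offset: −268 days → 8 May 2032.
Expiry of referenced patent SV-436160:
  Base: filing + 15 years → 9 May 2027.
Terminal disclaimer: SV-638929 expires on the earlier of 8 May 2032 and 9 May 2027.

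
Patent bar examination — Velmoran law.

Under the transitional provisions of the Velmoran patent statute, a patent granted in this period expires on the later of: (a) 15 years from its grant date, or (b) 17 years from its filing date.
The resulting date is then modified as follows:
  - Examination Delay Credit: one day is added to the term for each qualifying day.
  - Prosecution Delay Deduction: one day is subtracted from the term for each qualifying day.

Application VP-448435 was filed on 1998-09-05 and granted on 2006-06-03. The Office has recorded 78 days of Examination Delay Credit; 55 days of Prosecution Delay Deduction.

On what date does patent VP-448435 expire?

2021-06-26

(a) grant + 15 years → 3 June 2021.
(b) filing + 17 years → 5 September 2015.
Later of the two: 3 June 2021.
Examination Delay Credit: +78 days → 20 August 2021.
Prosecution Delay Deduction: −55 days → 26 June 2021.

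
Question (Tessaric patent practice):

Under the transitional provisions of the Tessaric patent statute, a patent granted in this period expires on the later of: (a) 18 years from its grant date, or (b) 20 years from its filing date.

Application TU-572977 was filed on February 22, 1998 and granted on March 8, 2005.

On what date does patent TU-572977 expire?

March 8, 2023

(a) grant + 18 years → 8 March 2023.
(b) filing + 20 years → 22 February 2018.
Later of the two: 8 March 2023.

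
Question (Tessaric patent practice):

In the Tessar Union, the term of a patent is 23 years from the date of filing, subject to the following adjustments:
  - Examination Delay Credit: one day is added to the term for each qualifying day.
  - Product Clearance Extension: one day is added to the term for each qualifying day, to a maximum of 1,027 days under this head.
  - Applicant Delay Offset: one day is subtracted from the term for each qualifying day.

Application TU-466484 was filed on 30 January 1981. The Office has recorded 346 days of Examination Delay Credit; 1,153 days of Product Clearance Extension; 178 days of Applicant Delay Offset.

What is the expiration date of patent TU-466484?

2007-05-09

Base term: filing date + 23 years → 30 January 2004.
Examination Delay Credit: +346 days → 10 January 2005.
Product Clearance Extension: 1153 days claimed exceeds the 1027-day cap, so +1027 days → 3 November 2007.
Applicant Delay Offset: −178 days → 9 May 2007.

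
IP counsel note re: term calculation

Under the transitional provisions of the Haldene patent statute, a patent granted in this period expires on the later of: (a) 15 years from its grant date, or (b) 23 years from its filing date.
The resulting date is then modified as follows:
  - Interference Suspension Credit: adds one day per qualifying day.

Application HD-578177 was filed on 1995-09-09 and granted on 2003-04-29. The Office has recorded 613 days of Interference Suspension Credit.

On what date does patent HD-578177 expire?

May 14, 2020

(a) grant + 15 years → 29 April 2018.
(b) filing + 23 years → 9 September 2018.
Later of the two: 9 September 2018.
Interference Suspension Credit: +613 days → 14 May 2020.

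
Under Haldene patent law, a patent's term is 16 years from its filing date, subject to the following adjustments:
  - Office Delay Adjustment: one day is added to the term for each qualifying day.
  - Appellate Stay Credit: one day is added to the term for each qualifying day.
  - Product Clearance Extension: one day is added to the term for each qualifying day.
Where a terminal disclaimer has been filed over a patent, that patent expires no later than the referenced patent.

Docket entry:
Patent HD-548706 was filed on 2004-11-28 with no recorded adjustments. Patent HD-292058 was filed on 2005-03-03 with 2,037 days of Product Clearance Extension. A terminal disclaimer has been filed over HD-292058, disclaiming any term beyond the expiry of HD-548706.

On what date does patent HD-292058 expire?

Natural term of HD-292058:
  Base: filing + 16 years → 3 March 2021.
  Product Clearance Extension: +2037 days → 30 September 2026.
Expiry of referenced patent HD-548706:
  Base: filing + 16 years → 28 November 2020.
Terminal disclaimer: HD-292058 expires on the earlier of 30 September 2026 and 28 November 2020.

November 28, 2020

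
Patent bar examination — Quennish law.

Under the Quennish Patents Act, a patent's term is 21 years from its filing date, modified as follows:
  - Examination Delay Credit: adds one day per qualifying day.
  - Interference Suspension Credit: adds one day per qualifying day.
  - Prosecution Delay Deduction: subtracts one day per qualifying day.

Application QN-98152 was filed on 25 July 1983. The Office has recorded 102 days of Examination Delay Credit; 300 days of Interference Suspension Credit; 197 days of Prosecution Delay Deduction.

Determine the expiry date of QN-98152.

February 15, 2005

Base term: filing date + 21 years → 25 July 2004.
Examination Delay Credit: +102 days → 4 November 2004.
Interference Suspension Credit: +300 days → 31 August 2005.
Prosecution Delay Deduction: −197 days → 15 February 2005.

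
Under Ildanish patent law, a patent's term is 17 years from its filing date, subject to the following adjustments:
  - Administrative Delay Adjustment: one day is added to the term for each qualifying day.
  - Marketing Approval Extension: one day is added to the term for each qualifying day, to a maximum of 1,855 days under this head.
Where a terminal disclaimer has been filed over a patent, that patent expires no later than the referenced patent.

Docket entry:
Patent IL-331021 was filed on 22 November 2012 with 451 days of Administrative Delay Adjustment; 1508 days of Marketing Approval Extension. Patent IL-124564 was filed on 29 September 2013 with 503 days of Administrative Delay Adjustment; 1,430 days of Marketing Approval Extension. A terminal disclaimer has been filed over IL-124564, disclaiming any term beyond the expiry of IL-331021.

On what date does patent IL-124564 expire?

Natural term of IL-124564:
  Base: filing + 17 years → 29 September 2030.
  Administrative Delay Adjustment: +503 days → 14 February 2032.
  Marketing Approval Extension: 1430 days (within the 1855-day cap) → +1430 days → 14 January 2036.
Expiry of referenced patent IL-331021:
  Base: filing + 17 years → 22 November 2029.
  Administrative Delay Adjustment: +451 days → 16 February 2031.
  Marketing Approval Extension: 1508 days (within the 1855-day cap) → +1508 days → 4 April 2035.
Terminal disclaimer: IL-124564 expires on the earlier of 14 January 2036 and 4 April 2035.

2035-04-04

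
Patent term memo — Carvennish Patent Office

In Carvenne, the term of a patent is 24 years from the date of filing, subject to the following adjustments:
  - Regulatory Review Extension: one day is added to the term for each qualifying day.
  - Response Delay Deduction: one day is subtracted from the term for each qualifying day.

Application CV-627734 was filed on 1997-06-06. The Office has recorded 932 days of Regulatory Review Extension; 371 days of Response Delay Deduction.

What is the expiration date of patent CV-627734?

December 19, 2022

Base term: filing date + 24 years → 6 June 2021.
Regulatory Review Extension: +932 days → 25 December 2023.
Response Delay Deduction: −371 days → 19 December 2022.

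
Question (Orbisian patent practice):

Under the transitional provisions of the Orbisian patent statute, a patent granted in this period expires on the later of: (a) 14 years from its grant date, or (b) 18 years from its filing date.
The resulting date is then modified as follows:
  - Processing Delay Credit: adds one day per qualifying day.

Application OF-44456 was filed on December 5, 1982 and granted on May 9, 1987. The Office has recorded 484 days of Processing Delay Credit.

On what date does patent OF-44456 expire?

September 5, 2002

(a) grant + 14 years → 9 May 2001.
(b) filing + 18 years → 5 December 2000.
Later of the two: 9 May 2001.
Processing Delay Credit: +484 days → 5 September 2002.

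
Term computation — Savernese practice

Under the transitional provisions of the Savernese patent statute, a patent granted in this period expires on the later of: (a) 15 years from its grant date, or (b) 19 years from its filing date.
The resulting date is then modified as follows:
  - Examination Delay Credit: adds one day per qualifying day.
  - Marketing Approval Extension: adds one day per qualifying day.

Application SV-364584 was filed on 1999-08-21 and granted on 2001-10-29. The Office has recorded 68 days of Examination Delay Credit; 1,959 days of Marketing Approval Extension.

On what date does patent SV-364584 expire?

(a) grant + 15 years → 29 October 2016.
(b) filing + 19 years → 21 August 2018.
Later of the two: 21 August 2018.
Examination Delay Credit: +68 days → 28 October 2018.
Marketing Approval Extension: +1959 days → 9 March 2024.

2024-03-09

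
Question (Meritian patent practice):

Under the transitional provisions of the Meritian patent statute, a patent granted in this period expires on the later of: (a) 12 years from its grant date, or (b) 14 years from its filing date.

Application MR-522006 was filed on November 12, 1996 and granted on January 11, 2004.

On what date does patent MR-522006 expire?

(a) grant + 12 years → 11 January 2016.
(b) filing + 14 years → 12 November 2010.
Later of the two: 11 January 2016.

January 11, 2016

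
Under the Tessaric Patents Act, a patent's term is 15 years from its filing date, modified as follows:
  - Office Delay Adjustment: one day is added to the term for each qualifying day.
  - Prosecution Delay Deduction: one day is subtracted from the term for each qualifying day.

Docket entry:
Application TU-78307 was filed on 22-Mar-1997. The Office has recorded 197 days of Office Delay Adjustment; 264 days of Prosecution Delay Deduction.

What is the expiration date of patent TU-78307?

January 15, 2012

Base term: filing date + 15 years → 22 March 2012.
Office Delay Adjustment: +197 days → 5 October 2012.
Prosecution Delay Deduction: −264 days → 15 January 2012.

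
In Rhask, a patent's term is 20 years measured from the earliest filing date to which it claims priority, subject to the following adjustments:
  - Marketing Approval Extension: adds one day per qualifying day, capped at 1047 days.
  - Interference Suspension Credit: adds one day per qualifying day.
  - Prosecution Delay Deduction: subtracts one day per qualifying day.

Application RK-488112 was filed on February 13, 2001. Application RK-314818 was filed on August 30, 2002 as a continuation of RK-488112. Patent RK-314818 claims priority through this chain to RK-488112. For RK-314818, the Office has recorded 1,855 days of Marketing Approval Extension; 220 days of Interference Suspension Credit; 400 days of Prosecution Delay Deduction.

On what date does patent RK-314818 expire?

Earliest priority filing: 13 February 2001.
Base term: 13 February 2001 + 20 years → 13 February 2021.
Marketing Approval Extension: 1855 days claimed exceeds the 1047-day cap, so +1047 days → 27 December 2023.
Interference Suspension Credit: +220 days → 3 August 2024.
Prosecution Delay Deduction: −400 days → 30 June 2023.

June 30, 2023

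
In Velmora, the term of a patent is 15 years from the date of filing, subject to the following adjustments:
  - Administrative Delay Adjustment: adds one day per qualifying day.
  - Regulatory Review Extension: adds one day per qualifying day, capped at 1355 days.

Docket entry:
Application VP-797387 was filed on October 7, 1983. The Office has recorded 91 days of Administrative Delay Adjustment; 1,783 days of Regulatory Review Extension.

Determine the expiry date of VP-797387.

2002-09-22

Base term: filing date + 15 years → 7 October 1998.
Administrative Delay Adjustment: +91 days → 6 January 1999.
Regulatory Review Extension: 1783 days claimed exceeds the 1355-day cap, so +1355 days → 22 September 2002.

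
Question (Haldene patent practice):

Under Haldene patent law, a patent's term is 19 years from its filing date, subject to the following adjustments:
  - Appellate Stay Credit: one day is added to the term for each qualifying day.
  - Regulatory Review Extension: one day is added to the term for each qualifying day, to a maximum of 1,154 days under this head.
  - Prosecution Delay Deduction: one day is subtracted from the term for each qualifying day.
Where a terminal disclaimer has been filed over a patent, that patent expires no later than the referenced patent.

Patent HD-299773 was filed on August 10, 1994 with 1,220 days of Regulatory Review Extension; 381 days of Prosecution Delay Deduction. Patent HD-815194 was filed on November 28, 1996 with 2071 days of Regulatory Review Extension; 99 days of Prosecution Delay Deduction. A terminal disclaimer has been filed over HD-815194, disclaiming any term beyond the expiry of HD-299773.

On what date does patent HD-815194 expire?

Natural term of HD-815194:
  Base: filing + 19 years → 28 November 2015.
  Regulatory Review Extension: 2071 days claimed exceeds the 1154-day cap, so +1154 days → 25 January 2019.
  Prosecution Delay Deduction: −99 days → 18 October 2018.
Expiry of referenced patent HD-299773:
  Base: filing + 19 years → 10 August 2013.
  Regulatory Review Extension: 1220 days claimed exceeds the 1154-day cap, so +1154 days → 7 October 2016.
  Prosecution Delay Deduction: −381 days → 22 September 2015.
Terminal disclaimer: HD-815194 expires on the earlier of 18 October 2018 and 22 September 2015.

2015-09-22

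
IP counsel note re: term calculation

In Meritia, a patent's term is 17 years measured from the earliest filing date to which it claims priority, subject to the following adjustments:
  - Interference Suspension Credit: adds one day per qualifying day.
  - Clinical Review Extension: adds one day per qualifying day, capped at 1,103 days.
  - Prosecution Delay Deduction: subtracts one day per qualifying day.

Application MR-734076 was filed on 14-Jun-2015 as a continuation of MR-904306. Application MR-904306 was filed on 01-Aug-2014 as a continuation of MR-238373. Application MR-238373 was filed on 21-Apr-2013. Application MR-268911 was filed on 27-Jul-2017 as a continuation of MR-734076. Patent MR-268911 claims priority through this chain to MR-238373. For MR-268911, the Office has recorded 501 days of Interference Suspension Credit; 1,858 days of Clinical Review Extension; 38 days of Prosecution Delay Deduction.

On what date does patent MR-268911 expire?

Earliest priority filing: 21 April 2013.
Base term: 21 April 2013 + 17 years → 21 April 2030.
Interference Suspension Credit: +501 days → 4 September 2031.
Clinical Review Extension: 1858 days claimed exceeds the 1103-day cap, so +1103 days → 11 September 2034.
Prosecution Delay Deduction: −38 days → 4 August 2034.

2034-08-04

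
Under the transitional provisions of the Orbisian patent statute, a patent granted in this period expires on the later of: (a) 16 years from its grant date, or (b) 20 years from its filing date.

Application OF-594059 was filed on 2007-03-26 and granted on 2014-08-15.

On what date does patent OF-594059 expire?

2030-08-15

(a) grant + 16 years → 15 August 2030.
(b) filing + 20 years → 26 March 2027.
Later of the two: 15 August 2030.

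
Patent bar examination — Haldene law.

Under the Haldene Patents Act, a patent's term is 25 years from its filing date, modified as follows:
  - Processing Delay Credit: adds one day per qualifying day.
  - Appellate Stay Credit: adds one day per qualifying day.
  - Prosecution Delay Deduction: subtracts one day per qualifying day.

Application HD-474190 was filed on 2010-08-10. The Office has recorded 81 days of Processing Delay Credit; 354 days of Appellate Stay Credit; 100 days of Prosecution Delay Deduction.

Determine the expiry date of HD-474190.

July 10, 2036

Base term: filing date + 25 years → 10 August 2035.
Processing Delay Credit: +81 days → 30 October 2035.
Appellate Stay Credit: +354 days → 18 October 2036.
Prosecution Delay Deduction: −100 days → 10 July 2036.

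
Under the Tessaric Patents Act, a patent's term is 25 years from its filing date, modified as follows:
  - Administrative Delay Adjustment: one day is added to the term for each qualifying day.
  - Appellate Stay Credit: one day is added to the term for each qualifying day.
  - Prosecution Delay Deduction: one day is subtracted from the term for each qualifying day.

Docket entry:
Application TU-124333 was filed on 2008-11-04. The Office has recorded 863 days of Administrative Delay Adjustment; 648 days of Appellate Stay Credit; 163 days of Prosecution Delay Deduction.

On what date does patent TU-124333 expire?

Base term: filing date + 25 years → 4 November 2033.
Administrative Delay Adjustment: +863 days → 16 March 2036.
Appellate Stay Credit: +648 days → 24 December 2037.
Prosecution Delay Deduction: −163 days → 14 July 2037.

July 14, 2037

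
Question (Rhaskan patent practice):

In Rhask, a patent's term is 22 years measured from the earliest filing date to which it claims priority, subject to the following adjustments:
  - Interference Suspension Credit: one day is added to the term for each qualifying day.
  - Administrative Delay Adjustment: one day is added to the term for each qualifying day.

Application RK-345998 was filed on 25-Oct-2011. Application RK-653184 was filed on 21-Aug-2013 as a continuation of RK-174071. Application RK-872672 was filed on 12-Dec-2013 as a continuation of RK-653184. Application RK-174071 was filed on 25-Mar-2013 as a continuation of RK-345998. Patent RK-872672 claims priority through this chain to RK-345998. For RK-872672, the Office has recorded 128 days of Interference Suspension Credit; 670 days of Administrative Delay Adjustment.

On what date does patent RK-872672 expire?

2036-01-01

Earliest priority filing: 25 October 2011.
Base term: 25 October 2011 + 22 years → 25 October 2033.
Interference Suspension Credit: +128 days → 2 March 2034.
Administrative Delay Adjustment: +670 days → 1 January 2036.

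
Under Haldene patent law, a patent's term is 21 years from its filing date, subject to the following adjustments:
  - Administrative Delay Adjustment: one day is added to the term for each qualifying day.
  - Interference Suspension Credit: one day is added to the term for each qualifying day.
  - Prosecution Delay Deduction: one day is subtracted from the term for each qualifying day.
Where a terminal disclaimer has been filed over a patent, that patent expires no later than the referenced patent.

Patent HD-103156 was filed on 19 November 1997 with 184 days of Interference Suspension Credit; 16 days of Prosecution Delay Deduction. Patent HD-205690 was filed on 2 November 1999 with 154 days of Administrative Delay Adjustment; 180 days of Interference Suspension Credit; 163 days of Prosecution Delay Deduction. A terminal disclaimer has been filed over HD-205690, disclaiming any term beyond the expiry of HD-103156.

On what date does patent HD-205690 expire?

Natural term of HD-205690:
  Base: filing + 21 years → 2 November 2020.
  Administrative Delay Adjustment: +154 days → 5 April 2021.
  Interference Suspension Credit: +180 days → 2 October 2021.
  Prosecution Delay Deduction: −163 days → 22 April 2021.
Expiry of referenced patent HD-103156:
  Base: filing + 21 years → 19 November 2018.
  Interference Suspension Credit: +184 days → 22 May 2019.
  Prosecution Delay Deduction: −16 days → 6 May 2019.
Terminal disclaimer: HD-205690 expires on the earlier of 22 April 2021 and 6 May 2019.

May 6, 2019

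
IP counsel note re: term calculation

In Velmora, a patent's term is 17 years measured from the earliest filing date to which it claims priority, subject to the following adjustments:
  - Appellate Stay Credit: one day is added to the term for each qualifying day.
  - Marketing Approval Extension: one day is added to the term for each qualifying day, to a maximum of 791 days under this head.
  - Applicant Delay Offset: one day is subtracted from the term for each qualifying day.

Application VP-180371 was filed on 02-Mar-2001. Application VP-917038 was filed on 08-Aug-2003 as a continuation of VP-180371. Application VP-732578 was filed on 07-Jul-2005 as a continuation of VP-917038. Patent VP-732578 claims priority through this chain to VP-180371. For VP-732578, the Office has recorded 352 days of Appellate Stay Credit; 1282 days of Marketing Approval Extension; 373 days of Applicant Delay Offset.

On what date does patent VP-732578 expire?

Earliest priority filing: 2 March 2001.
Base term: 2 March 2001 + 17 years → 2 March 2018.
Appellate Stay Credit: +352 days → 17 February 2019.
Marketing Approval Extension: 1282 days claimed exceeds the 791-day cap, so +791 days → 18 April 2021.
Applicant Delay Offset: −373 days → 10 April 2020.

April 10, 2020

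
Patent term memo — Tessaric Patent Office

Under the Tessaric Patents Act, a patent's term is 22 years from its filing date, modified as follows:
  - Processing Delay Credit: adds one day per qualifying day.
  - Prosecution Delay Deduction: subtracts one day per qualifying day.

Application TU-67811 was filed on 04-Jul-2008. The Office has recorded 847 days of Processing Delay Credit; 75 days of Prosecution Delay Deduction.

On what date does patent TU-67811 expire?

August 14, 2032

Base term: filing date + 22 years → 4 July 2030.
Processing Delay Credit: +847 days → 28 October 2032.
Prosecution Delay Deduction: −75 days → 14 August 2032.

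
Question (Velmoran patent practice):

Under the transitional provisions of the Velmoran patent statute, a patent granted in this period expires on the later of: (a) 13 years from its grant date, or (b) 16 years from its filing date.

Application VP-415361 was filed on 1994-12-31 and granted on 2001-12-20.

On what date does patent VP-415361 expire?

December 20, 2014

(a) grant + 13 years → 20 December 2014.
(b) filing + 16 years → 31 December 2010.
Later of the two: 20 December 2014.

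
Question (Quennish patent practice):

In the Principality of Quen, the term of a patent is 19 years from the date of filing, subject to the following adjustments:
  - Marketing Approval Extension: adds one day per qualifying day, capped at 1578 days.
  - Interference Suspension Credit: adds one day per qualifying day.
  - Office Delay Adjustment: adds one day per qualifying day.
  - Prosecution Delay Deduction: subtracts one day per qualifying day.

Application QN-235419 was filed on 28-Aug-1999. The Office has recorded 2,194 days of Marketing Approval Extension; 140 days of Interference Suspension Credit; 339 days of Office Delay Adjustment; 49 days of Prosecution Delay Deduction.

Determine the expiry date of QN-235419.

2024-02-26

Base term: filing date + 19 years → 28 August 2018.
Marketing Approval Extension: 2194 days claimed exceeds the 1578-day cap, so +1578 days → 23 December 2022.
Interference Suspension Credit: +140 days → 12 May 2023.
Office Delay Adjustment: +339 days → 15 April 2024.
Prosecution Delay Deduction: −49 days → 26 February 2024.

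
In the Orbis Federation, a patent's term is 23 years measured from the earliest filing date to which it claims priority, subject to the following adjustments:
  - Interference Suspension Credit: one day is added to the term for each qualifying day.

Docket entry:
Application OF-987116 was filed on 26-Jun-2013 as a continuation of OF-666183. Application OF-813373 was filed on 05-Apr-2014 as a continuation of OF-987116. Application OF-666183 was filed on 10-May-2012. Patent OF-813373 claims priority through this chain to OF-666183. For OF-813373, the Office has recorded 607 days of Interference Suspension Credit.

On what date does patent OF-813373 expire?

Earliest priority filing: 10 May 2012.
Base term: 10 May 2012 + 23 years → 10 May 2035.
Interference Suspension Credit: +607 days → 6 January 2037.

January 6, 2037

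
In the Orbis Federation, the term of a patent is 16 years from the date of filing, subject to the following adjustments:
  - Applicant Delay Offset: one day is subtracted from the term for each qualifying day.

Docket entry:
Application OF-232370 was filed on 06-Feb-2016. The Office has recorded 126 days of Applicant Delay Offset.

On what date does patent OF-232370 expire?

2031-10-03

Base term: filing date + 16 years → 6 February 2032.
Applicant Delay Offset: −126 days → 3 October 2031.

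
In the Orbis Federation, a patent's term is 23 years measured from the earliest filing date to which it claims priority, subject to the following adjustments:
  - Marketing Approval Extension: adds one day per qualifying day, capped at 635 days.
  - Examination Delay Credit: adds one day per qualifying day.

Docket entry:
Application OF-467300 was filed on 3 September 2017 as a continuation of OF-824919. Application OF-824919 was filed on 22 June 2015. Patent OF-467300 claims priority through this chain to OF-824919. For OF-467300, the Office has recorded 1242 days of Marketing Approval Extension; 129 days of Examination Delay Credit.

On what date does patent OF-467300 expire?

Earliest priority filing: 22 June 2015.
Base term: 22 June 2015 + 23 years → 22 June 2038.
Marketing Approval Extension: 1242 days claimed exceeds the 635-day cap, so +635 days → 18 March 2040.
Examination Delay Credit: +129 days → 25 July 2040.

July 25, 2040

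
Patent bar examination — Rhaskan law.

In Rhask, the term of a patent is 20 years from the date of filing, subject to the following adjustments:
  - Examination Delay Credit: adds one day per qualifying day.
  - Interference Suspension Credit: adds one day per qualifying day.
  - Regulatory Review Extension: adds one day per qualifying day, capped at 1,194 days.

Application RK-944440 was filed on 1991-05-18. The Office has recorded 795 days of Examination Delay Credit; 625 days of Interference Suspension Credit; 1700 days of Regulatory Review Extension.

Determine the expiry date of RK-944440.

2018-07-14

Base term: filing date + 20 years → 18 May 2011.
Examination Delay Credit: +795 days → 21 July 2013.
Interference Suspension Credit: +625 days → 7 April 2015.
Regulatory Review Extension: 1700 days claimed exceeds the 1194-day cap, so +1194 days → 14 July 2018.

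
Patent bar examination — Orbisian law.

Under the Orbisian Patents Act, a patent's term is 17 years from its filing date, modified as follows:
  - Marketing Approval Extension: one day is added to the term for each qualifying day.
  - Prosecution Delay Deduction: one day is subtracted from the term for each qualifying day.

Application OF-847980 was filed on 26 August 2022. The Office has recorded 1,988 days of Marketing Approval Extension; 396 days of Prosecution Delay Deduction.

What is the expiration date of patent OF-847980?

Base term: filing date + 17 years → 26 August 2039.
Marketing Approval Extension: +1988 days → 3 February 2045.
Prosecution Delay Deduction: −396 days → 4 January 2044.

January 4, 2044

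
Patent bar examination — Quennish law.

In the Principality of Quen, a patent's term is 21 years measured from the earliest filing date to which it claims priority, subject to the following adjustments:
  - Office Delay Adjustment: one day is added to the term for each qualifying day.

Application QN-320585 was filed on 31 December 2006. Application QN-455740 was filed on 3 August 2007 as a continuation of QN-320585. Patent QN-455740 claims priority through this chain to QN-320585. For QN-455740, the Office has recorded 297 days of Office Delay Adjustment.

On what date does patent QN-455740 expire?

2028-10-23

Earliest priority filing: 31 December 2006.
Base term: 31 December 2006 + 21 years → 31 December 2027.
Office Delay Adjustment: +297 days → 23 October 2028.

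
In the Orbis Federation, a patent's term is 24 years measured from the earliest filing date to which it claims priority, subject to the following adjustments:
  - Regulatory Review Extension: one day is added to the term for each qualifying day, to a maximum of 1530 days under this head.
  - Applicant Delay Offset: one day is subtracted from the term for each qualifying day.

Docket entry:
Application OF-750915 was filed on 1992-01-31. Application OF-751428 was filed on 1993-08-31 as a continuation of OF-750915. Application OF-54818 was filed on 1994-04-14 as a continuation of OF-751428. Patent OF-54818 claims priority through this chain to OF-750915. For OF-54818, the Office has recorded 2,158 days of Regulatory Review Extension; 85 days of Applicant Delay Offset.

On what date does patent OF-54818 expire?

2020-01-15

Earliest priority filing: 31 January 1992.
Base term: 31 January 1992 + 24 years → 31 January 2016.
Regulatory Review Extension: 2158 days claimed exceeds the 1530-day cap, so +1530 days → 9 April 2020.
Applicant Delay Offset: −85 days → 15 January 2020.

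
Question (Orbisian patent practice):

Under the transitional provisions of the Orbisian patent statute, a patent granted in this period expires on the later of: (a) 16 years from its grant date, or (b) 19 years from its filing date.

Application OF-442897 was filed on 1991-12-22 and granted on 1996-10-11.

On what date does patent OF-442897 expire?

(a) grant + 16 years → 11 October 2012.
(b) filing + 19 years → 22 December 2010.
Later of the two: 11 October 2012.

October 11, 2012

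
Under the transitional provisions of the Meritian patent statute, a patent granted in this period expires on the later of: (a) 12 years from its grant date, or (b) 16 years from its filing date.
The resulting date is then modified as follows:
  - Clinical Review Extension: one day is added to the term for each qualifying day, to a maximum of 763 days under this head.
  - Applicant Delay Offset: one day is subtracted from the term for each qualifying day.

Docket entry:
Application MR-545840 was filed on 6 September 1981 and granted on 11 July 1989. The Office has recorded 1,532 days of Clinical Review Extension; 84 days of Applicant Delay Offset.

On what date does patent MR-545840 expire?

(a) grant + 12 years → 11 July 2001.
(b) filing + 16 years → 6 September 1997.
Later of the two: 11 July 2001.
Clinical Review Extension: 1532 days claimed exceeds the 763-day cap, so +763 days → 13 August 2003.
Applicant Delay Offset: −84 days → 21 May 2003.

May 21, 2003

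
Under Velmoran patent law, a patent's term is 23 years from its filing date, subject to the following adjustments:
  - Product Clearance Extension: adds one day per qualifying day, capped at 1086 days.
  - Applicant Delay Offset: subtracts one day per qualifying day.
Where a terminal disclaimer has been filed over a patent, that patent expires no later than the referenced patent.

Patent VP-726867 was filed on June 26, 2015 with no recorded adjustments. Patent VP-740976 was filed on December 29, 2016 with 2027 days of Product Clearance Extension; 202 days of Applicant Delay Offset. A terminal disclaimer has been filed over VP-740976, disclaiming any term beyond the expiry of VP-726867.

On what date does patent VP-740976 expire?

2038-06-26

Natural term of VP-740976:
  Base: filing + 23 years → 29 December 2039.
  Product Clearance Extension: 2027 days claimed exceeds the 1086-day cap, so +1086 days → 19 December 2042.
  Applicant Delay Offset: −202 days → 31 May 2042.
Expiry of referenced patent VP-726867:
  Base: filing + 23 years → 26 June 2038.
Terminal disclaimer: VP-740976 expires on the earlier of 31 May 2042 and 26 June 2038.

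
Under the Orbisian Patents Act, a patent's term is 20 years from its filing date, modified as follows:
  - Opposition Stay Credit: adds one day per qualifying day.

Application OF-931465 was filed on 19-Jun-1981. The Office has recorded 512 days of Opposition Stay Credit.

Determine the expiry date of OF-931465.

2002-11-13

Base term: filing date + 20 years → 19 June 2001.
Opposition Stay Credit: +512 days → 13 November 2002.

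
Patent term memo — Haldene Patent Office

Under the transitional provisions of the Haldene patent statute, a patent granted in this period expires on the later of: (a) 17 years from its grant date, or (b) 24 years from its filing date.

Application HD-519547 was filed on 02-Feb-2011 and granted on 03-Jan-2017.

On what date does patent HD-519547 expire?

(a) grant + 17 years → 3 January 2034.
(b) filing + 24 years → 2 February 2035.
Later of the two: 2 February 2035.

February 2, 2035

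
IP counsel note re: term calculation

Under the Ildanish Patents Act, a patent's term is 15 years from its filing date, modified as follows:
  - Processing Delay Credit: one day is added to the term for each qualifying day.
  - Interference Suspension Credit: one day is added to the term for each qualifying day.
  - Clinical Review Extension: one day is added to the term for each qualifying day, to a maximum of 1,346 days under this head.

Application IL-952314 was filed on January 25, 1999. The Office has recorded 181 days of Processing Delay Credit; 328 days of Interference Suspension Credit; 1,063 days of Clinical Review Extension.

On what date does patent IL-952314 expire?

Base term: filing date + 15 years → 25 January 2014.
Processing Delay Credit: +181 days → 25 July 2014.
Interference Suspension Credit: +328 days → 18 June 2015.
Clinical Review Extension: 1063 days (within the 1346-day cap) → +1063 days → 16 May 2018.

2018-05-16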